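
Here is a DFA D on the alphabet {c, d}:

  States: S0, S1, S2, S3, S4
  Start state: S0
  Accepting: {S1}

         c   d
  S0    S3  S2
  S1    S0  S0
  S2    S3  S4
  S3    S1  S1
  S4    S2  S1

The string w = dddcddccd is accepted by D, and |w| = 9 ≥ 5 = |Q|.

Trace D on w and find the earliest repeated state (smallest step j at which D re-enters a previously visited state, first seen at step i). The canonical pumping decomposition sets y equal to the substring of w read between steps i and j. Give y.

dddc

Run of D on w = d d d c d d c c d:
  step 0: S0  (start)
  step 1: S2  (read d: S0→S2)
  step 2: S4  (read d: S2→S4)
  step 3: S1  (read d: S4→S1)
  step 4: S0  (read c: S1→S0)   ← first repeat (S0 seen earlier)
  step 5: S2  (read d: S0→S2)
  step 6: S4  (read d: S2→S4)
  step 7: S2  (read c: S4→S2)
  step 8: S3  (read c: S2→S3)
  step 9: S1  (read d: S3→S1)

So i = 0, j = 4, giving x = w[0:0] = ε, y = w[0:4] = dddc, z = w[4:9] = ddccd.
Check: |xy| = 4 ≤ 5 and |y| = 4 ≥ 1. Reading y takes D from S0 back to S0, so every xyⁱz is accepted.
The DFA has 5 states, so the proof of the pumping lemma guarantees a repeated state among the first 5+1 visited; the segment between the two visits is the pumpable y.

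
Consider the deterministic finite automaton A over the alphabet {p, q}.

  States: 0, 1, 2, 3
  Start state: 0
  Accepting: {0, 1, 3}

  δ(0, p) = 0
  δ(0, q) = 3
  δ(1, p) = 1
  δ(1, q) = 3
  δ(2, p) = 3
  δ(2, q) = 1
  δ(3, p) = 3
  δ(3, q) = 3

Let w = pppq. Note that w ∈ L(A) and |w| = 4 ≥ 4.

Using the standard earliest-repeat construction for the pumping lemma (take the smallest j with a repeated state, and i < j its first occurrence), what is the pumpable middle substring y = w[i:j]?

p

Run of A on w = p p p q:
  step 0: 0  (start)
  step 1: 0  (read p: 0→0)   ← first repeat (0 seen earlier)
  step 2: 0  (read p: 0→0)
  step 3: 0  (read p: 0→0)
  step 4: 3  (read q: 0→3)

So i = 0, j = 1, giving x = w[0:0] = ε, y = w[0:1] = p, z = w[1:4] = ppq.
Check: |xy| = 1 ≤ 4 and |y| = 1 ≥ 1. Reading y takes A from 0 back to 0, so every xyⁱz is accepted.
The DFA has 4 states, so the proof of the pumping lemma guarantees a repeated state among the first 4+1 visited; the segment between the two visits is the pumpable y.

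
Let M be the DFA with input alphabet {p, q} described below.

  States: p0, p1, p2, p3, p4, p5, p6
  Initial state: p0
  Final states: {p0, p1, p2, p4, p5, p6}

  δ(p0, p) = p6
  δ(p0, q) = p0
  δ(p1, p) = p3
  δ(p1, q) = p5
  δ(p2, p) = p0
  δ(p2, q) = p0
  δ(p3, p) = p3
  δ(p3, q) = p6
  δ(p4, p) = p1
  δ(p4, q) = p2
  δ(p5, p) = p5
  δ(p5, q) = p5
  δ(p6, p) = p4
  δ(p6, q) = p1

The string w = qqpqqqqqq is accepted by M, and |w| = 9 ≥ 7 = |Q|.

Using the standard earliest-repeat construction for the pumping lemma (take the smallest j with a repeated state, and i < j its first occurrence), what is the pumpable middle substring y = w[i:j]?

q

State sequence: p0 -q-> p0 -q-> p0 -p-> p6 -q-> p1 -q-> p5 -q-> p5 -q-> p5 -q-> p5 -q-> p5
First repeat at step 1: p0 was already visited.

So i = 0, j = 1, giving x = w[0:0] = ε, y = w[0:1] = q, z = w[1:9] = qpqqqqqq.
Check: |xy| = 1 ≤ 7 and |y| = 1 ≥ 1. Reading y takes M from p0 back to p0, so every xyⁱz is accepted.
The DFA has 7 states, so the proof of the pumping lemma guarantees a repeated state among the first 7+1 visited; the segment between the two visits is the pumpable y.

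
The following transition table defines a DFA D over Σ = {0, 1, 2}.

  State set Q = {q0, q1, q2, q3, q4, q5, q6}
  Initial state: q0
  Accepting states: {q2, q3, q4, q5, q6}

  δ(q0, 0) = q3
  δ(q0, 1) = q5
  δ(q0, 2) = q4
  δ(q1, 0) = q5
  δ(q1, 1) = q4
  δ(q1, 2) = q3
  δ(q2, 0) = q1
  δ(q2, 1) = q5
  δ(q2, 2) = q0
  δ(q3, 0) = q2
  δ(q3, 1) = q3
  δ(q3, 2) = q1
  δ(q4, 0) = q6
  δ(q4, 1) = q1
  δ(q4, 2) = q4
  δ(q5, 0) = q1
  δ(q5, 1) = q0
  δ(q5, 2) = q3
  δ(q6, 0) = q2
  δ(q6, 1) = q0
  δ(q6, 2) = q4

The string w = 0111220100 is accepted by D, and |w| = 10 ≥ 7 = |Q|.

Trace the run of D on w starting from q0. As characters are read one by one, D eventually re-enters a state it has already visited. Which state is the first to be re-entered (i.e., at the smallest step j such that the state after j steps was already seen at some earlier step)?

q3

Run of D on w = 0 1 1 1 2 2 0 1 0 0:
  step 0: q0  (start)
  step 1: q3  (read 0: q0→q3)
  step 2: q3  (read 1: q3→q3)   ← first repeat (q3 seen earlier)
  step 3: q3  (read 1: q3→q3)
  step 4: q3  (read 1: q3→q3)
  step 5: q1  (read 2: q3→q1)
  step 6: q3  (read 2: q1→q3)
  step 7: q2  (read 0: q3→q2)
  step 8: q5  (read 1: q2→q5)
  step 9: q1  (read 0: q5→q1)
  step 10: q5  (read 0: q1→q5)

The earliest repeat is at step j = 2: D is in q3, which it already visited at step i = 1.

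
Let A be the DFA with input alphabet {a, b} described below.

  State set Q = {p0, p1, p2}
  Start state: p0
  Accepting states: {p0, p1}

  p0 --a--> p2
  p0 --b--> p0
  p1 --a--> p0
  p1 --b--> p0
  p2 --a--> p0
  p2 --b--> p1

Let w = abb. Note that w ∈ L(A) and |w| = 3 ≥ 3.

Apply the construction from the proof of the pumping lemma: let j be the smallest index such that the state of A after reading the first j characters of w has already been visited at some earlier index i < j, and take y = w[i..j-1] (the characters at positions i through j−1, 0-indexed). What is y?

abb

State sequence: p0 -a-> p2 -b-> p1 -b-> p0
First repeat at step 3: p0 was already visited.

So i = 0, j = 3, giving x = w[0:0] = ε, y = w[0:3] = abb, z = w[3:3] = ε.
Check: |xy| = 3 ≤ 3 and |y| = 3 ≥ 1. Reading y takes A from p0 back to p0, so every xyⁱz is accepted.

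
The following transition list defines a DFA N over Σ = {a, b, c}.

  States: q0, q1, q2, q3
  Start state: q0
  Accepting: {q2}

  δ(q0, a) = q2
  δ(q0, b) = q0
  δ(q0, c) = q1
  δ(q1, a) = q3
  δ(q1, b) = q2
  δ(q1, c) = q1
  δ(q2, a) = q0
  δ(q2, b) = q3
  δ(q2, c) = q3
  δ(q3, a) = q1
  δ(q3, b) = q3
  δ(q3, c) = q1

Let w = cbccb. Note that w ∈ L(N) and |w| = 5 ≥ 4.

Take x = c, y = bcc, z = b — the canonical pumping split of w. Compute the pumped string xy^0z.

xy⁰z = xz = c·b = cb.
Reading y = bcc takes N from q1 back to q1, so after x the machine is still in q1, and z then leads to the accepting state q2. Hence cb ∈ L(N).

cb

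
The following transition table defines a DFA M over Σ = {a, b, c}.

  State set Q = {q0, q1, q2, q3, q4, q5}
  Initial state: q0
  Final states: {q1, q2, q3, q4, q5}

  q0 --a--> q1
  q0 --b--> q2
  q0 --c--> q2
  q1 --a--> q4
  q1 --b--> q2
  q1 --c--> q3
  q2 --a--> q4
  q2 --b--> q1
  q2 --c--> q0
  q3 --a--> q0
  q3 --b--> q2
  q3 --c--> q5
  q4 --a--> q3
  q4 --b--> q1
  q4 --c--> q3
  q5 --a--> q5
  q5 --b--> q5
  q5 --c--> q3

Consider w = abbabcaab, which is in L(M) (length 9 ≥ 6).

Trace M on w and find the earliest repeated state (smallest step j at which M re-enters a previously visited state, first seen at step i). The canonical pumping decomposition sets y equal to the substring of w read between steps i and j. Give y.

State sequence: q0 -a-> q1 -b-> q2 -b-> q1 -a-> q4 -b-> q1 -c-> q3 -a-> q0 -a-> q1 -b-> q2
First repeat at step 3: q1 was already visited.

So i = 1, j = 3, giving x = w[0:1] = a, y = w[1:3] = bb, z = w[3:9] = abcaab.
Check: |xy| = 3 ≤ 6 and |y| = 2 ≥ 1. Reading y takes M from q1 back to q1, so every xyⁱz is accepted.
With |Q| = 6, pigeonhole forces a state repeat no later than step 6; the substring read between the first and second visits to that state can be pumped.

bb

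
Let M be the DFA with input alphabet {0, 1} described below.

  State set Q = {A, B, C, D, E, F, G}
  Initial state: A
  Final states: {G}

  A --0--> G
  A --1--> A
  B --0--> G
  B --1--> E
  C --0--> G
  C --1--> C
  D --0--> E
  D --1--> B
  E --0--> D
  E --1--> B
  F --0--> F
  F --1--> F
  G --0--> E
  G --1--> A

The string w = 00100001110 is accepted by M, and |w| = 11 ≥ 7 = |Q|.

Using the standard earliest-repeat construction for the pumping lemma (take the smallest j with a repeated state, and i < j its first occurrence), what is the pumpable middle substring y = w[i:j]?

010

State sequence: A -0-> G -0-> E -1-> B -0-> G -0-> E -0-> D -0-> E -1-> B -1-> E -1-> B -0-> G
First repeat at step 4: G was already visited.

So i = 1, j = 4, giving x = w[0:1] = 0, y = w[1:4] = 010, z = w[4:11] = 0001110.
Check: |xy| = 4 ≤ 7 and |y| = 3 ≥ 1. Reading y takes M from G back to G, so every xyⁱz is accepted.
The DFA has 7 states, so the proof of the pumping lemma guarantees a repeated state among the first 7+1 visited; the segment between the two visits is the pumpable y.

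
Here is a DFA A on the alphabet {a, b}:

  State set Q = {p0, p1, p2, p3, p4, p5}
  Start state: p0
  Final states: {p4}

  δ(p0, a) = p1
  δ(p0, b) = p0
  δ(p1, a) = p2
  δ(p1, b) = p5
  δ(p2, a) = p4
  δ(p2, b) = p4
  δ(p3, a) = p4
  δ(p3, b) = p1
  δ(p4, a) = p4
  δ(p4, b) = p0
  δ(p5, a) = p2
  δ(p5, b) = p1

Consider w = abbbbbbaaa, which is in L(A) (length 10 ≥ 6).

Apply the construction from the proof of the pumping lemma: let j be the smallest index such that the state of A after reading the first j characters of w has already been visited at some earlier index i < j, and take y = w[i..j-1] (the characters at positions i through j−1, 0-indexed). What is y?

bb

Run of A on w = a b b b b b b a a a:
  step 0: p0  (start)
  step 1: p1  (read a: p0→p1)
  step 2: p5  (read b: p1→p5)
  step 3: p1  (read b: p5→p1)   ← first repeat (p1 seen earlier)
  step 4: p5  (read b: p1→p5)
  step 5: p1  (read b: p5→p1)
  step 6: p5  (read b: p1→p5)
  step 7: p1  (read b: p5→p1)
  step 8: p2  (read a: p1→p2)
  step 9: p4  (read a: p2→p4)
  step 10: p4  (read a: p4→p4)

So i = 1, j = 3, giving x = w[0:1] = a, y = w[1:3] = bb, z = w[3:10] = bbbbaaa.
Check: |xy| = 3 ≤ 6 and |y| = 2 ≥ 1. Reading y takes A from p1 back to p1, so every xyⁱz is accepted.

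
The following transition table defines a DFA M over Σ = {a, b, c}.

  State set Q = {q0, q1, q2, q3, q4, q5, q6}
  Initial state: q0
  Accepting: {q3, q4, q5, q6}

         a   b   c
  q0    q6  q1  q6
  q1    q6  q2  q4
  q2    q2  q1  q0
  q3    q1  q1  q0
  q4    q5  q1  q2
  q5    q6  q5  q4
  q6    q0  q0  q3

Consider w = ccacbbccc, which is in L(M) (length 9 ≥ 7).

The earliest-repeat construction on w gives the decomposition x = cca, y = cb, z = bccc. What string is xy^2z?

ccacbcbbccc

xy^2z = cca·cb·cb·bccc = ccacbcbbccc.
Reading y = cb takes M from q1 back to q1, so after x·y·y the machine is still in q1, and z then leads to the accepting state q3. Hence ccacbcbbccc ∈ L(M).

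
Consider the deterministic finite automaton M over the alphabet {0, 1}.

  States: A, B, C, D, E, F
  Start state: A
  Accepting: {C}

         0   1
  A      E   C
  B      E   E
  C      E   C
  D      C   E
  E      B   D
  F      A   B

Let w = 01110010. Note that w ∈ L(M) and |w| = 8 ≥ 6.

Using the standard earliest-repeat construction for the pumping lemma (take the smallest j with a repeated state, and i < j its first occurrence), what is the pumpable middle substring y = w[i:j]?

Run of M on w = 0 1 1 1 0 0 1 0:
  step 0: A  (start)
  step 1: E  (read 0: A→E)
  step 2: D  (read 1: E→D)
  step 3: E  (read 1: D→E)   ← first repeat (E seen earlier)
  step 4: D  (read 1: E→D)
  step 5: C  (read 0: D→C)
  step 6: E  (read 0: C→E)
  step 7: D  (read 1: E→D)
  step 8: C  (read 0: D→C)

So i = 1, j = 3, giving x = w[0:1] = 0, y = w[1:3] = 11, z = w[3:8] = 10010.
Check: |xy| = 3 ≤ 6 and |y| = 2 ≥ 1. Reading y takes M from E back to E, so every xyⁱz is accepted.

11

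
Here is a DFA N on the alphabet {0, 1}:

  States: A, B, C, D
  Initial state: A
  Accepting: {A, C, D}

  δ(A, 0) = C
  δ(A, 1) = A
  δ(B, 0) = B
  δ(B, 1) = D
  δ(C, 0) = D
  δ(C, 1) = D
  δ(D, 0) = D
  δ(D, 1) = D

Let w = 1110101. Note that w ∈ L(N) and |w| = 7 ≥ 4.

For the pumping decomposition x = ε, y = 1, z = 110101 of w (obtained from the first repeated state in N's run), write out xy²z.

xy^2z = ε·1·1·110101 = 11110101.
Reading y = 1 takes N from A back to A, so after x·y·y the machine is still in A, and z then leads to the accepting state D. Hence 11110101 ∈ L(N).

11110101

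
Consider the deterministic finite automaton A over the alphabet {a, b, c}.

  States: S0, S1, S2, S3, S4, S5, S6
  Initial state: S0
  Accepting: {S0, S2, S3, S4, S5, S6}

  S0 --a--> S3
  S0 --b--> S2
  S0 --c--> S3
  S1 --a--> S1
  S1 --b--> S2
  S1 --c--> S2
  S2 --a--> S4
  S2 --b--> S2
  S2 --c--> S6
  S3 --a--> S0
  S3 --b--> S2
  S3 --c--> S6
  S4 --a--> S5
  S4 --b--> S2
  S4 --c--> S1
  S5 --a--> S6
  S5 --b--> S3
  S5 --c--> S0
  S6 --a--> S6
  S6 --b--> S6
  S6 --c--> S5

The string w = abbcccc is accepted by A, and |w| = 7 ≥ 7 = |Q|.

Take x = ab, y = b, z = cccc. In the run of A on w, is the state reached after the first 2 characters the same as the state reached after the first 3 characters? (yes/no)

yes

Run of A on the first 3 characters of w = a b b:
  step 0: S0  (start)
  step 1: S3  (read a: S0→S3)
  step 2: S2  (read b: S3→S2)
  step 3: S2  (read b: S2→S2)

After x (step 2): S2. After xy (step 3): S2.
They match, so y = b drives A around a cycle from S2 back to itself; pumping y any number of times keeps A in S2 before reading z, and xyⁱz ∈ L(A) for every i ≥ 0.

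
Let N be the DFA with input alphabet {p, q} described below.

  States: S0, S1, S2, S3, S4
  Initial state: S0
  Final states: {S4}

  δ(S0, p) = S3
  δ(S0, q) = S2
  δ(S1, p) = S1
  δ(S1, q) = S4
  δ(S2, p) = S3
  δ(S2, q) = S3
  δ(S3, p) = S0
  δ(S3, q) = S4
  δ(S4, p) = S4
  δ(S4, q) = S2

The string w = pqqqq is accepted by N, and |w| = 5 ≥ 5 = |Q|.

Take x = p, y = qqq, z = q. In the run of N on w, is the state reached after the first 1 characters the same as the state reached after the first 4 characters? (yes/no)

Run of N on the first 4 characters of w = p q q q:
  step 0: S0  (start)
  step 1: S3  (read p: S0→S3)
  step 2: S4  (read q: S3→S4)
  step 3: S2  (read q: S4→S2)
  step 4: S3  (read q: S2→S3)

After x (step 1): S3. After xy (step 4): S3.
They match, so y = qqq drives N around a cycle from S3 back to itself; pumping y any number of times keeps N in S3 before reading z, and xyⁱz ∈ L(N) for every i ≥ 0.

yes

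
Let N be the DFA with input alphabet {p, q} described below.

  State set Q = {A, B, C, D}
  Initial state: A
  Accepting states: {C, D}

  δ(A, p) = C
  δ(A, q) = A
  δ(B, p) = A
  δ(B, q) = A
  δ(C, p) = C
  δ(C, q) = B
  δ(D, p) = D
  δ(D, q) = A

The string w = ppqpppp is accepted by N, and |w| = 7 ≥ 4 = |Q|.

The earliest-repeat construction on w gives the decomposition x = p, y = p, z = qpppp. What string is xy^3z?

ppppqpppp

xy^3z = p·p·p·p·qpppp = ppppqpppp.
Reading y = p takes N from C back to C, so after x·y·y·y the machine is still in C, and z then leads to the accepting state C. Hence ppppqpppp ∈ L(N).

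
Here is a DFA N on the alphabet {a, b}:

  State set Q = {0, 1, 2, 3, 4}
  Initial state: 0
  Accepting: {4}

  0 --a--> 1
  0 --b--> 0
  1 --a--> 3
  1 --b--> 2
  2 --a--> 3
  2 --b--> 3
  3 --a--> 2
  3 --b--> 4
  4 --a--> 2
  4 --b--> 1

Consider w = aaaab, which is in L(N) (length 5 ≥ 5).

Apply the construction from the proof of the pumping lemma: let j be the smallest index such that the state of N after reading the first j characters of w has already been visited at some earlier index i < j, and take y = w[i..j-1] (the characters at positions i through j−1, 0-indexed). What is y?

State sequence: 0 -a-> 1 -a-> 3 -a-> 2 -a-> 3 -b-> 4
First repeat at step 4: 3 was already visited.

So i = 2, j = 4, giving x = w[0:2] = aa, y = w[2:4] = aa, z = w[4:5] = b.
Check: |xy| = 4 ≤ 5 and |y| = 2 ≥ 1. Reading y takes N from 3 back to 3, so every xyⁱz is accepted.
With |Q| = 5, pigeonhole forces a state repeat no later than step 5; the substring read between the first and second visits to that state can be pumped.

aa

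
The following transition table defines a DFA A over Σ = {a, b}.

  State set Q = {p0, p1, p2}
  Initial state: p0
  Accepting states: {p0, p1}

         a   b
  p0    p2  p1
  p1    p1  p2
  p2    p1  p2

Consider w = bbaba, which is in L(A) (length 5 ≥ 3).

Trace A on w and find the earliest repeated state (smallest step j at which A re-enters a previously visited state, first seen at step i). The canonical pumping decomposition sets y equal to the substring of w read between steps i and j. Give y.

ba

State sequence: p0 -b-> p1 -b-> p2 -a-> p1 -b-> p2 -a-> p1
First repeat at step 3: p1 was already visited.

So i = 1, j = 3, giving x = w[0:1] = b, y = w[1:3] = ba, z = w[3:5] = ba.
Check: |xy| = 3 ≤ 3 and |y| = 2 ≥ 1. Reading y takes A from p1 back to p1, so every xyⁱz is accepted.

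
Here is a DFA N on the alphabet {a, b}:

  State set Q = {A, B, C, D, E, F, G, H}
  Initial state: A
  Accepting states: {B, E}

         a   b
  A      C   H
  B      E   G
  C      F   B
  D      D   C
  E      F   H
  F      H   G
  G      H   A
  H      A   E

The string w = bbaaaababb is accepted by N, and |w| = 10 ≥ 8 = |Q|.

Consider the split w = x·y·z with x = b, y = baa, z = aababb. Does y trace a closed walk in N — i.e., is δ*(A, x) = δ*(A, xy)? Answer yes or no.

yes

State sequence: A -b-> H -b-> E -a-> F -a-> H

After x (step 1): H. After xy (step 4): H.
They match, so y = baa drives N around a cycle from H back to itself; pumping y any number of times keeps N in H before reading z, and xyⁱz ∈ L(N) for every i ≥ 0.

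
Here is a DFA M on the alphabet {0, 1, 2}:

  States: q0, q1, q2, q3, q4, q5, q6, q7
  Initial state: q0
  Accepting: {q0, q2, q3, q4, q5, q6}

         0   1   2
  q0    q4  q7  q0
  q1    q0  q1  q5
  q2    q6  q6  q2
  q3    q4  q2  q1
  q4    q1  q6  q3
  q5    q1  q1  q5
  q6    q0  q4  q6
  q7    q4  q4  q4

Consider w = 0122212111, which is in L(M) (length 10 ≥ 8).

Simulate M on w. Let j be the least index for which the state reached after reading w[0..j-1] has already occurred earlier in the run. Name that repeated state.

q6

Run of M on w = 0 1 2 2 2 1 2 1 1 1:
  step 0: q0  (start)
  step 1: q4  (read 0: q0→q4)
  step 2: q6  (read 1: q4→q6)
  step 3: q6  (read 2: q6→q6)   ← first repeat (q6 seen earlier)
  step 4: q6  (read 2: q6→q6)
  step 5: q6  (read 2: q6→q6)
  step 6: q4  (read 1: q6→q4)
  step 7: q3  (read 2: q4→q3)
  step 8: q2  (read 1: q3→q2)
  step 9: q6  (read 1: q2→q6)
  step 10: q4  (read 1: q6→q4)

The earliest repeat is at step j = 3: M is in q6, which it already visited at step i = 2.
With |Q| = 8, pigeonhole forces a state repeat no later than step 8; the substring read between the first and second visits to that state can be pumped.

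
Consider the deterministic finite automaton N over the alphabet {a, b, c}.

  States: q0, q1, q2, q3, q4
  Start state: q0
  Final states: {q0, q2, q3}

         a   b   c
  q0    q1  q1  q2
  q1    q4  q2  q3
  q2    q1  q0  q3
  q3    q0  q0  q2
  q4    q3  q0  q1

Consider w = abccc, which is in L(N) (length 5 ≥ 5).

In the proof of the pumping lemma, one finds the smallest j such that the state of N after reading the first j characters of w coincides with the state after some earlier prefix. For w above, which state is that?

q2

State sequence: q0 -a-> q1 -b-> q2 -c-> q3 -c-> q2 -c-> q3
First repeat at step 4: q2 was already visited.

The earliest repeat is at step j = 4: N is in q2, which it already visited at step i = 2.
Since N has 5 states, any run of length ≥ 5 visits 5+1 states, so by pigeonhole some state repeats within the first 5 steps — that repeat gives the pumpable loop.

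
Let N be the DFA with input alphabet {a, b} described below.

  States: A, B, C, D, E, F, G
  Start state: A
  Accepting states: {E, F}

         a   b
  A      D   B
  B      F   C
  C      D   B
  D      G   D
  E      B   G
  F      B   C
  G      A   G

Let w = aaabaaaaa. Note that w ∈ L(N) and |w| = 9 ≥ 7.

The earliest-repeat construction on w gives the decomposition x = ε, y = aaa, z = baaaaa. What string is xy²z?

aaaaaabaaaaa

xy^2z = ε·aaa·aaa·baaaaa = aaaaaabaaaaa.
Reading y = aaa takes N from A back to A, so after x·y·y the machine is still in A, and z then leads to the accepting state F. Hence aaaaaabaaaaa ∈ L(N).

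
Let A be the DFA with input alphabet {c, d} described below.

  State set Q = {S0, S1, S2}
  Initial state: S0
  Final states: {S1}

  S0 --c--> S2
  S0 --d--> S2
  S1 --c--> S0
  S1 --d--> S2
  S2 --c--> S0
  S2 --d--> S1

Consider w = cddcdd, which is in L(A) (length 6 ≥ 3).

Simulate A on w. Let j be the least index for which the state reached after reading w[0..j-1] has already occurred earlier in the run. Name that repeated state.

S2

State sequence: S0 -c-> S2 -d-> S1 -d-> S2 -c-> S0 -d-> S2 -d-> S1
First repeat at step 3: S2 was already visited.

The earliest repeat is at step j = 3: A is in S2, which it already visited at step i = 1.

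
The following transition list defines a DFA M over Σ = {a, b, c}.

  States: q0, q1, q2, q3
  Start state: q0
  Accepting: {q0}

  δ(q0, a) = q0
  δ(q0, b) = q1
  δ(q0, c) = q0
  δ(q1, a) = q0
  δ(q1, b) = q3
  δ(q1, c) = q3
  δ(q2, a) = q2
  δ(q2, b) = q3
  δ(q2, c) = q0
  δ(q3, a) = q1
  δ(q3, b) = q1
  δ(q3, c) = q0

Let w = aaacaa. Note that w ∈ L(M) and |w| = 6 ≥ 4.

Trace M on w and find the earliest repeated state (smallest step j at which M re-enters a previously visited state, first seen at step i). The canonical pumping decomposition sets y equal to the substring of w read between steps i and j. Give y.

a

State sequence: q0 -a-> q0 -a-> q0 -a-> q0 -c-> q0 -a-> q0 -a-> q0
First repeat at step 1: q0 was already visited.

So i = 0, j = 1, giving x = w[0:0] = ε, y = w[0:1] = a, z = w[1:6] = aacaa.
Check: |xy| = 1 ≤ 4 and |y| = 1 ≥ 1. Reading y takes M from q0 back to q0, so every xyⁱz is accepted.
Since M has 4 states, any run of length ≥ 4 visits 4+1 states, so by pigeonhole some state repeats within the first 4 steps — that repeat gives the pumpable loop.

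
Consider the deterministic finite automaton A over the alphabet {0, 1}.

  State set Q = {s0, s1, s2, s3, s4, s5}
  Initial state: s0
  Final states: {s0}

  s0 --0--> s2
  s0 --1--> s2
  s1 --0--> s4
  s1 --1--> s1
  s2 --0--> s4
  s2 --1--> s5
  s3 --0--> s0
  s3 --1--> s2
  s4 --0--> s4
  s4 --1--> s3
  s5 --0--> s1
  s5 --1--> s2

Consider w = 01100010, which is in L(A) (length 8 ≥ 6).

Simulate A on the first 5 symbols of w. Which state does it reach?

s4

Run of A on the first 5 characters of w = 0 1 1 0 0:
  step 0: s0  (start)
  step 1: s2  (read 0: s0→s2)
  step 2: s5  (read 1: s2→s5)
  step 3: s2  (read 1: s5→s2)
  step 4: s4  (read 0: s2→s4)
  step 5: s4  (read 0: s4→s4)

After reading 5 characters, A is in state s4.
(This kind of state-tracing is the core of the pumping-lemma construction: with 6 states, pigeonhole forces a repeat within the first 6 steps.)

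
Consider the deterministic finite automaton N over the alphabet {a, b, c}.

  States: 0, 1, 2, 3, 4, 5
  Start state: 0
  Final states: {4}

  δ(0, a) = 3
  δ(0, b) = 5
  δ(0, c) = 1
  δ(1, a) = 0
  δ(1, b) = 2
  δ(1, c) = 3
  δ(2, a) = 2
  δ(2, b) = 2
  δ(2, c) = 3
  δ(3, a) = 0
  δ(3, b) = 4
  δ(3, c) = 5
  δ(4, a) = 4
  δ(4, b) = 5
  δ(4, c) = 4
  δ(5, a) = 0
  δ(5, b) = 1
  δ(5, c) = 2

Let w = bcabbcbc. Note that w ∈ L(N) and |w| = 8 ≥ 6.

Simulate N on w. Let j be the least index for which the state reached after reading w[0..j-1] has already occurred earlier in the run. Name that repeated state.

2

Run of N on w = b c a b b c b c:
  step 0: 0  (start)
  step 1: 5  (read b: 0→5)
  step 2: 2  (read c: 5→2)
  step 3: 2  (read a: 2→2)   ← first repeat (2 seen earlier)
  step 4: 2  (read b: 2→2)
  step 5: 2  (read b: 2→2)
  step 6: 3  (read c: 2→3)
  step 7: 4  (read b: 3→4)
  step 8: 4  (read c: 4→4)

The earliest repeat is at step j = 3: N is in 2, which it already visited at step i = 2.
Pumping length from the standard proof: p = 6 (the number of states). The repeated state found above gives |xy| = j ≤ 6 and |y| = j − i ≥ 1.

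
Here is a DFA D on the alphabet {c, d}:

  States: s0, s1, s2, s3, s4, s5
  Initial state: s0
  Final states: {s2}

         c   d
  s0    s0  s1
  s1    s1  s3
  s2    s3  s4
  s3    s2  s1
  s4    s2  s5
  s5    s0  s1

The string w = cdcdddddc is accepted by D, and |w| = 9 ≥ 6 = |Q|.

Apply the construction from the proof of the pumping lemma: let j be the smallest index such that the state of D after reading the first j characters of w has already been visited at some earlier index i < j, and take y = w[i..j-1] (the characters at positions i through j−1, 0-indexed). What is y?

c

State sequence: s0 -c-> s0 -d-> s1 -c-> s1 -d-> s3 -d-> s1 -d-> s3 -d-> s1 -d-> s3 -c-> s2
First repeat at step 1: s0 was already visited.

So i = 0, j = 1, giving x = w[0:0] = ε, y = w[0:1] = c, z = w[1:9] = dcdddddc.
Check: |xy| = 1 ≤ 6 and |y| = 1 ≥ 1. Reading y takes D from s0 back to s0, so every xyⁱz is accepted.
The DFA has 6 states, so the proof of the pumping lemma guarantees a repeated state among the first 6+1 visited; the segment between the two visits is the pumpable y.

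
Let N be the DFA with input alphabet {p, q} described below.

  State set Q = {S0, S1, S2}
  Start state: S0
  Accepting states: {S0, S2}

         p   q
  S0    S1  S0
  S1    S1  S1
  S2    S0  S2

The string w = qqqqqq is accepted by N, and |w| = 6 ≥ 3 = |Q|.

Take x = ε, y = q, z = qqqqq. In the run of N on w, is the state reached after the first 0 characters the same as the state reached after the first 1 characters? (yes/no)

State sequence: S0 -q-> S0

After x (step 0): S0. After xy (step 1): S0.
They match, so y = q drives N around a cycle from S0 back to itself; pumping y any number of times keeps N in S0 before reading z, and xyⁱz ∈ L(N) for every i ≥ 0.

yes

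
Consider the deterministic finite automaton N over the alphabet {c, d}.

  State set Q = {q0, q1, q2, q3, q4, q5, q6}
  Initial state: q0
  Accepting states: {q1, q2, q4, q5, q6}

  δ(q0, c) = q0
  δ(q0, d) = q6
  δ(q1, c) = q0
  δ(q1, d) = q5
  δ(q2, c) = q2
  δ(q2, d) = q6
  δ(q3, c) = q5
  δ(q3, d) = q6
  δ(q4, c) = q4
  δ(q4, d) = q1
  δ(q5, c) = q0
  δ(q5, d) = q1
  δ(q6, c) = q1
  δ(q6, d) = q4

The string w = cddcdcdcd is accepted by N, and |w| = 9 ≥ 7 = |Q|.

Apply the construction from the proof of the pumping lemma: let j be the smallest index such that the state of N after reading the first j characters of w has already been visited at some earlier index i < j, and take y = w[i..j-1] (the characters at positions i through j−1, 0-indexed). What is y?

c

State sequence: q0 -c-> q0 -d-> q6 -d-> q4 -c-> q4 -d-> q1 -c-> q0 -d-> q6 -c-> q1 -d-> q5
First repeat at step 1: q0 was already visited.

So i = 0, j = 1, giving x = w[0:0] = ε, y = w[0:1] = c, z = w[1:9] = ddcdcdcd.
Check: |xy| = 1 ≤ 7 and |y| = 1 ≥ 1. Reading y takes N from q0 back to q0, so every xyⁱz is accepted.
With |Q| = 7, pigeonhole forces a state repeat no later than step 7; the substring read between the first and second visits to that state can be pumped.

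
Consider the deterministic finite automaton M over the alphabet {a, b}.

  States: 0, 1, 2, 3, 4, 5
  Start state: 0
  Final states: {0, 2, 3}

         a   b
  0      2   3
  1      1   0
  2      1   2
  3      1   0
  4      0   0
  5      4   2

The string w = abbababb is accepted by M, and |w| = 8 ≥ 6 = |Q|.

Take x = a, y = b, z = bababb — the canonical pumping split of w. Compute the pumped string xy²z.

abbbababb

xy^2z = a·b·b·bababb = abbbababb.
Reading y = b takes M from 2 back to 2, so after x·y·y the machine is still in 2, and z then leads to the accepting state 2. Hence abbbababb ∈ L(M).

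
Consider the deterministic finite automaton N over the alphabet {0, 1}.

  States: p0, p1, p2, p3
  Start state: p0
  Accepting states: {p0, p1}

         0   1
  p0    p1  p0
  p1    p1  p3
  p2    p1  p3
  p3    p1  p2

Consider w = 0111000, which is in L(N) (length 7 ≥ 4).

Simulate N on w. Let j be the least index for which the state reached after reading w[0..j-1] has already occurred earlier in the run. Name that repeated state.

p3

State sequence: p0 -0-> p1 -1-> p3 -1-> p2 -1-> p3 -0-> p1 -0-> p1 -0-> p1
First repeat at step 4: p3 was already visited.

The earliest repeat is at step j = 4: N is in p3, which it already visited at step i = 2.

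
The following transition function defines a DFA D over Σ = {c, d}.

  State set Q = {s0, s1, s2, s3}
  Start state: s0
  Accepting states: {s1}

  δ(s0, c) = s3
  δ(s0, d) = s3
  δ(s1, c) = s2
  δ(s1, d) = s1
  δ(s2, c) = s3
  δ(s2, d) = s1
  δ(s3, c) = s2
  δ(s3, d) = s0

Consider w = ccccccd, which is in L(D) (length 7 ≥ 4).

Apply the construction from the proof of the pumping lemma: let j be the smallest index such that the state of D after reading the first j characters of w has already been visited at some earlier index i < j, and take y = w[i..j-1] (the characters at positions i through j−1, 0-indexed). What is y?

State sequence: s0 -c-> s3 -c-> s2 -c-> s3 -c-> s2 -c-> s3 -c-> s2 -d-> s1
First repeat at step 3: s3 was already visited.

So i = 1, j = 3, giving x = w[0:1] = c, y = w[1:3] = cc, z = w[3:7] = cccd.
Check: |xy| = 3 ≤ 4 and |y| = 2 ≥ 1. Reading y takes D from s3 back to s3, so every xyⁱz is accepted.

cc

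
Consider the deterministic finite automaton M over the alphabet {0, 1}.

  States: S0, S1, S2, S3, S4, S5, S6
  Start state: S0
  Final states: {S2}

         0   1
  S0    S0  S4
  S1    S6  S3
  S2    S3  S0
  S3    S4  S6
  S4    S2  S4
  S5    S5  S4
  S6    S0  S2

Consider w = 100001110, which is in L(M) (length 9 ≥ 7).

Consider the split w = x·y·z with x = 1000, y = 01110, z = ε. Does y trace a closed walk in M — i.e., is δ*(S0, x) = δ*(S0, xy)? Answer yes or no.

Run of M on the first 9 characters of w = 1 0 0 0 0 1 1 1 0:
  step 0: S0  (start)
  step 1: S4  (read 1: S0→S4)
  step 2: S2  (read 0: S4→S2)
  step 3: S3  (read 0: S2→S3)
  step 4: S4  (read 0: S3→S4)
  step 5: S2  (read 0: S4→S2)
  step 6: S0  (read 1: S2→S0)
  step 7: S4  (read 1: S0→S4)
  step 8: S4  (read 1: S4→S4)
  step 9: S2  (read 0: S4→S2)

After x (step 4): S4. After xy (step 9): S2.
They differ (S4 ≠ S2), so y is not a cycle from the state after x; this split is not the one the pumping-lemma construction produces, and pumping y need not keep the string in L(M).

no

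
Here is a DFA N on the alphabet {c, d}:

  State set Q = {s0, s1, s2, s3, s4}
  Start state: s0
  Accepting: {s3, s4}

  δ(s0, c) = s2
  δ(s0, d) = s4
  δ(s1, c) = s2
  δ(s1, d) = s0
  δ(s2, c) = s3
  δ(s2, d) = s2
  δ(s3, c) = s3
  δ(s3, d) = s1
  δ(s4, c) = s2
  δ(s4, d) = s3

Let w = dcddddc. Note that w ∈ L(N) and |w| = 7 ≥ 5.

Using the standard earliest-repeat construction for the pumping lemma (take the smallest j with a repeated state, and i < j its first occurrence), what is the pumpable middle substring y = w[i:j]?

Run of N on w = d c d d d d c:
  step 0: s0  (start)
  step 1: s4  (read d: s0→s4)
  step 2: s2  (read c: s4→s2)
  step 3: s2  (read d: s2→s2)   ← first repeat (s2 seen earlier)
  step 4: s2  (read d: s2→s2)
  step 5: s2  (read d: s2→s2)
  step 6: s2  (read d: s2→s2)
  step 7: s3  (read c: s2→s3)

So i = 2, j = 3, giving x = w[0:2] = dc, y = w[2:3] = d, z = w[3:7] = dddc.
Check: |xy| = 3 ≤ 5 and |y| = 1 ≥ 1. Reading y takes N from s2 back to s2, so every xyⁱz is accepted.
Since N has 5 states, any run of length ≥ 5 visits 5+1 states, so by pigeonhole some state repeats within the first 5 steps — that repeat gives the pumpable loop.

d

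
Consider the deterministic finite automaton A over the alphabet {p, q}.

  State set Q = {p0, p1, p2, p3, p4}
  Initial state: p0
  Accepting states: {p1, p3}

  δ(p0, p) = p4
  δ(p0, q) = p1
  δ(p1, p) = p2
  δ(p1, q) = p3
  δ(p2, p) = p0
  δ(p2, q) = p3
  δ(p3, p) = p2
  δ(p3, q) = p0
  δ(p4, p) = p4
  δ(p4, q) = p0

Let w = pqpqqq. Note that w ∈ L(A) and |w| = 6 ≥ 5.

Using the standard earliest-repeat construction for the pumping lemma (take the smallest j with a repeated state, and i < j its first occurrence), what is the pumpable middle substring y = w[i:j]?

pq

Run of A on w = p q p q q q:
  step 0: p0  (start)
  step 1: p4  (read p: p0→p4)
  step 2: p0  (read q: p4→p0)   ← first repeat (p0 seen earlier)
  step 3: p4  (read p: p0→p4)
  step 4: p0  (read q: p4→p0)
  step 5: p1  (read q: p0→p1)
  step 6: p3  (read q: p1→p3)

So i = 0, j = 2, giving x = w[0:0] = ε, y = w[0:2] = pq, z = w[2:6] = pqqq.
Check: |xy| = 2 ≤ 5 and |y| = 2 ≥ 1. Reading y takes A from p0 back to p0, so every xyⁱz is accepted.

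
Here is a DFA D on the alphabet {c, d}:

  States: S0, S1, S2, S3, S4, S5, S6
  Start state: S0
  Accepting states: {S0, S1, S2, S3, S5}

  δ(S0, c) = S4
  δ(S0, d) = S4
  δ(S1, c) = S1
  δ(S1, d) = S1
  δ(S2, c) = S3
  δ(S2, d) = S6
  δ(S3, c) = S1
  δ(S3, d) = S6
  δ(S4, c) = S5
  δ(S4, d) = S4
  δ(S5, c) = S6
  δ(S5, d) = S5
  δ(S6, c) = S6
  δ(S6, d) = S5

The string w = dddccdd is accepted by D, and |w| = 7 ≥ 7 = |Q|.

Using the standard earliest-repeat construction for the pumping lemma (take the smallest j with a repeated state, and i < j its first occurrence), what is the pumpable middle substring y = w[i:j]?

Run of D on w = d d d c c d d:
  step 0: S0  (start)
  step 1: S4  (read d: S0→S4)
  step 2: S4  (read d: S4→S4)   ← first repeat (S4 seen earlier)
  step 3: S4  (read d: S4→S4)
  step 4: S5  (read c: S4→S5)
  step 5: S6  (read c: S5→S6)
  step 6: S5  (read d: S6→S5)
  step 7: S5  (read d: S5→S5)

So i = 1, j = 2, giving x = w[0:1] = d, y = w[1:2] = d, z = w[2:7] = dccdd.
Check: |xy| = 2 ≤ 7 and |y| = 1 ≥ 1. Reading y takes D from S4 back to S4, so every xyⁱz is accepted.
Pumping length from the standard proof: p = 7 (the number of states). The repeated state found above gives |xy| = j ≤ 7 and |y| = j − i ≥ 1.

d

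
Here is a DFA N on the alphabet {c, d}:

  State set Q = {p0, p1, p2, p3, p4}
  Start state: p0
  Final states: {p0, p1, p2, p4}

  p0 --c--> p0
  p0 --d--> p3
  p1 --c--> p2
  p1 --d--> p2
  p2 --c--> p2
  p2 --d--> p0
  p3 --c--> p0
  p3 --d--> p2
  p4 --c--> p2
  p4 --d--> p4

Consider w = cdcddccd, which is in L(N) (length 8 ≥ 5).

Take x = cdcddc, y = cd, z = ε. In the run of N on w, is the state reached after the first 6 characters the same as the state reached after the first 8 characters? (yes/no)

Run of N on the first 8 characters of w = c d c d d c c d:
  step 0: p0  (start)
  step 1: p0  (read c: p0→p0)
  step 2: p3  (read d: p0→p3)
  step 3: p0  (read c: p3→p0)
  step 4: p3  (read d: p0→p3)
  step 5: p2  (read d: p3→p2)
  step 6: p2  (read c: p2→p2)
  step 7: p2  (read c: p2→p2)
  step 8: p0  (read d: p2→p0)

After x (step 6): p2. After xy (step 8): p0.
They differ (p2 ≠ p0), so y is not a cycle from the state after x; this split is not the one the pumping-lemma construction produces, and pumping y need not keep the string in L(N).

no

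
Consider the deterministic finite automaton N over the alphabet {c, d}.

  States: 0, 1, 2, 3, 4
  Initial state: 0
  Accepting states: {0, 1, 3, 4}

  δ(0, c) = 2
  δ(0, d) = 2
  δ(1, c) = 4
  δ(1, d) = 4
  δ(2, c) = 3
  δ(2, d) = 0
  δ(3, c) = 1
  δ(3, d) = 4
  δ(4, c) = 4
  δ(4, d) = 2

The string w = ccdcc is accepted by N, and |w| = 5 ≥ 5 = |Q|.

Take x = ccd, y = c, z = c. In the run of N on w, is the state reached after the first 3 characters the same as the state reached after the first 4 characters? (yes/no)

Run of N on the first 4 characters of w = c c d c:
  step 0: 0  (start)
  step 1: 2  (read c: 0→2)
  step 2: 3  (read c: 2→3)
  step 3: 4  (read d: 3→4)
  step 4: 4  (read c: 4→4)

After x (step 3): 4. After xy (step 4): 4.
They match, so y = c drives N around a cycle from 4 back to itself; pumping y any number of times keeps N in 4 before reading z, and xyⁱz ∈ L(N) for every i ≥ 0.

yes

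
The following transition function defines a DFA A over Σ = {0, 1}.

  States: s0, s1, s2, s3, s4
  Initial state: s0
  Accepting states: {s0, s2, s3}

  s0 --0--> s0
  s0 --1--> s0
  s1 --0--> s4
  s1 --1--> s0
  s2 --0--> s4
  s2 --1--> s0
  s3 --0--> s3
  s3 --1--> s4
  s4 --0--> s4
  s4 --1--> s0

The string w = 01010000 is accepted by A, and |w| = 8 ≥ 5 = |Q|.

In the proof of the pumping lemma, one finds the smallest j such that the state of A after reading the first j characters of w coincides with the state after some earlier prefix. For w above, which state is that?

s0

State sequence: s0 -0-> s0 -1-> s0 -0-> s0 -1-> s0 -0-> s0 -0-> s0 -0-> s0 -0-> s0
First repeat at step 1: s0 was already visited.

The earliest repeat is at step j = 1: A is in s0, which it already visited at step i = 0.
With |Q| = 5, pigeonhole forces a state repeat no later than step 5; the substring read between the first and second visits to that state can be pumped.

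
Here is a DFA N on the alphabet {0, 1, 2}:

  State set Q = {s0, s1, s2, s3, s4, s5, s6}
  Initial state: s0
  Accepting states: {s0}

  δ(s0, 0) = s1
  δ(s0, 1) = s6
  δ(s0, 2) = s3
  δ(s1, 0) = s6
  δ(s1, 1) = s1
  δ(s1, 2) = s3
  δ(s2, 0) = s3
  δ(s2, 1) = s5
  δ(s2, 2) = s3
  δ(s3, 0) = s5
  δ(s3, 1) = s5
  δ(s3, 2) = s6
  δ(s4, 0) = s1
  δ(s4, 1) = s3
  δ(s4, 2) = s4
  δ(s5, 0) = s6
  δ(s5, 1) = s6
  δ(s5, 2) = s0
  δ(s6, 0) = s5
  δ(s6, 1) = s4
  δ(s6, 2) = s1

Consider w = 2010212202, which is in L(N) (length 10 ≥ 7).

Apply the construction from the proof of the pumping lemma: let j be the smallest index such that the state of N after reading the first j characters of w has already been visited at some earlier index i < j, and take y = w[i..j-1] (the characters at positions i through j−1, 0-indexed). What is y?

State sequence: s0 -2-> s3 -0-> s5 -1-> s6 -0-> s5 -2-> s0 -1-> s6 -2-> s1 -2-> s3 -0-> s5 -2-> s0
First repeat at step 4: s5 was already visited.

So i = 2, j = 4, giving x = w[0:2] = 20, y = w[2:4] = 10, z = w[4:10] = 212202.
Check: |xy| = 4 ≤ 7 and |y| = 2 ≥ 1. Reading y takes N from s5 back to s5, so every xyⁱz is accepted.

10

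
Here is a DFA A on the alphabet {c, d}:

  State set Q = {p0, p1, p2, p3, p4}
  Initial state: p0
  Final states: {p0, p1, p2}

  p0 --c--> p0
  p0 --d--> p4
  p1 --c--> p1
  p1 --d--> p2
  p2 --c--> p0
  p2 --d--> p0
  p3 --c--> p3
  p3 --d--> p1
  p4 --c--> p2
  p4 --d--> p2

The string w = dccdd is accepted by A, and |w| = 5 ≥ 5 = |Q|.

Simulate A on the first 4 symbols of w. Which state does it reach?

State sequence: p0 -d-> p4 -c-> p2 -c-> p0 -d-> p4

After reading 4 characters, A is in state p4.
(This kind of state-tracing is the core of the pumping-lemma construction: with 5 states, pigeonhole forces a repeat within the first 5 steps.)

p4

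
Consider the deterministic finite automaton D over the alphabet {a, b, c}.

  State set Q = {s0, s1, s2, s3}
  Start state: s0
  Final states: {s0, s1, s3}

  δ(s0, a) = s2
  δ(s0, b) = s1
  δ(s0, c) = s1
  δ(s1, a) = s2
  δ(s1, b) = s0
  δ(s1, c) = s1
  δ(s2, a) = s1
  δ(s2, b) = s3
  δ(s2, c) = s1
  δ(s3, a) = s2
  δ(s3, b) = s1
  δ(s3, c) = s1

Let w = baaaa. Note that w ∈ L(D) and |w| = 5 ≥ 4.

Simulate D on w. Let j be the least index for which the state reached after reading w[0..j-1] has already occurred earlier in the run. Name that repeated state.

Run of D on w = b a a a a:
  step 0: s0  (start)
  step 1: s1  (read b: s0→s1)
  step 2: s2  (read a: s1→s2)
  step 3: s1  (read a: s2→s1)   ← first repeat (s1 seen earlier)
  step 4: s2  (read a: s1→s2)
  step 5: s1  (read a: s2→s1)

The earliest repeat is at step j = 3: D is in s1, which it already visited at step i = 1.
Pumping length from the standard proof: p = 4 (the number of states). The repeated state found above gives |xy| = j ≤ 4 and |y| = j − i ≥ 1.

s1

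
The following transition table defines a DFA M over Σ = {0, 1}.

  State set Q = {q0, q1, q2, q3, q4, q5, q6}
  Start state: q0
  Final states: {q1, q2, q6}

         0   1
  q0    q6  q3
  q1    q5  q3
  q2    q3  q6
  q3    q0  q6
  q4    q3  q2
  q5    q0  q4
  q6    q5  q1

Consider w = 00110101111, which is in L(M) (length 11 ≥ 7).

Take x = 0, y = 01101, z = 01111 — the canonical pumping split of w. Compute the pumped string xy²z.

xy^2z = 0·01101·01101·01111 = 0011010110101111.
Reading y = 01101 takes M from q6 back to q6, so after x·y·y the machine is still in q6, and z then leads to the accepting state q1. Hence 0011010110101111 ∈ L(M).

0011010110101111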